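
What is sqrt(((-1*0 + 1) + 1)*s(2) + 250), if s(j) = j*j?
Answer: sqrt(258) ≈ 16.062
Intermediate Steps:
s(j) = j**2
sqrt(((-1*0 + 1) + 1)*s(2) + 250) = sqrt(((-1*0 + 1) + 1)*2**2 + 250) = sqrt(((0 + 1) + 1)*4 + 250) = sqrt((1 + 1)*4 + 250) = sqrt(2*4 + 250) = sqrt(8 + 250) = sqrt(258)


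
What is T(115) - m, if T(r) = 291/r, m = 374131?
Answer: -43024774/115 ≈ -3.7413e+5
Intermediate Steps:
T(115) - m = 291/115 - 1*374131 = 291*(1/115) - 374131 = 291/115 - 374131 = -43024774/115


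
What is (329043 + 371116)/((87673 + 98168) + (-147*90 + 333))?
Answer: 700159/172944 ≈ 4.0485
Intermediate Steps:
(329043 + 371116)/((87673 + 98168) + (-147*90 + 333)) = 700159/(185841 + (-13230 + 333)) = 700159/(185841 - 12897) = 700159/172944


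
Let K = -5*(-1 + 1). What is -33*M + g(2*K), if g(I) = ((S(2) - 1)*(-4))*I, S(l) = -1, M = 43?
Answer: -1419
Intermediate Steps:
K = 0 (K = -5*0 = 0)
g(I) = 8*I (g(I) = ((-1 - 1)*(-4))*I = (-2*(-4))*I = 8*I)
-33*M + g(2*K) = -33*43 + 8*(2*0) = -1419 + 8*0 = -1419 + 0 = -1419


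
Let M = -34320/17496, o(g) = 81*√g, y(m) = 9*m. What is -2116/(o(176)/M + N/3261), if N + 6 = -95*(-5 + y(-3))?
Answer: 121621806552675/18539390134370123 + 21591517842793665*√11/18539390134370123 ≈ 3.8692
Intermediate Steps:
N = 3034 (N = -6 - 95*(-5 + 9*(-3)) = -6 - 95*(-5 - 27) = -6 - 95*(-32) = -6 + 3040 = 3034)
M = -1430/729 (M = -34320*1/17496 = -1430/729 ≈ -1.9616)
-2116/(o(176)/M + N/3261) = -2116/((81*√176)/(-1430/729) + 3034/3261) = -2116/((81*(4*√11))*(-729/1430) + 3034*(1/3261)) = -2116/((324*√11)*(-729/1430) + 3034/3261) = -2116/(-118098*√11/715 + 3034/3261) = -2116/(3034/3261 - 118098*√11/715)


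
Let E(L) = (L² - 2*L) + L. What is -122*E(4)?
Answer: -1464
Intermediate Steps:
E(L) = L² - L
-122*E(4) = -488*(-1 + 4) = -488*3 = -122*12 = -1464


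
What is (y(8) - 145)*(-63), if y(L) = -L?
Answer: 9639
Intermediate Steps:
(y(8) - 145)*(-63) = (-1*8 - 145)*(-63) = (-8 - 145)*(-63) = -153*(-63) = 9639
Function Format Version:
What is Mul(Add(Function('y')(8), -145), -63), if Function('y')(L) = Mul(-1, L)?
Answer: 9639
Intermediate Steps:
Mul(Add(Function('y')(8), -145), -63) = Mul(Add(Mul(-1, 8), -145), -63) = Mul(Add(-8, -145), -63) = Mul(-153, -63) = 9639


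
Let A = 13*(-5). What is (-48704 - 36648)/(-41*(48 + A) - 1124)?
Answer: 85352/427 ≈ 199.89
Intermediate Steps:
A = -65
(-48704 - 36648)/(-41*(48 + A) - 1124) = (-48704 - 36648)/(-41*(48 - 65) - 1124) = -85352/(-41*(-17) - 1124) = -85352/(697 - 1124) = -85352/(-427) = -85352*(-1/427) = 85352/427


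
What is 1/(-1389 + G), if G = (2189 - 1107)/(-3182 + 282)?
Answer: -1450/2014591 ≈ -0.00071975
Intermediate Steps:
G = -541/1450 (G = 1082/(-2900) = 1082*(-1/2900) = -541/1450 ≈ -0.37310)
1/(-1389 + G) = 1/(-1389 - 541/1450) = 1/(-2014591/1450) = -1450/2014591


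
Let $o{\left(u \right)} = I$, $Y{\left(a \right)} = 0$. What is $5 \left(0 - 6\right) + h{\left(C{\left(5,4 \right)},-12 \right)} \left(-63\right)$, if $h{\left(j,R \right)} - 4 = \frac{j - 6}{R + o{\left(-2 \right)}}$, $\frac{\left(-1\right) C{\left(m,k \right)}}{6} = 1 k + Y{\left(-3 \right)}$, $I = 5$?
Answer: $-552$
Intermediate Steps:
$o{\left(u \right)} = 5$
$C{\left(m,k \right)} = - 6 k$ ($C{\left(m,k \right)} = - 6 \left(1 k + 0\right) = - 6 \left(k + 0\right) = - 6 k$)
$h{\left(j,R \right)} = 4 + \frac{-6 + j}{5 + R}$ ($h{\left(j,R \right)} = 4 + \frac{j - 6}{R + 5} = 4 + \frac{-6 + j}{5 + R}$)
$5 \left(0 - 6\right) + h{\left(C{\left(5,4 \right)},-12 \right)} \left(-63\right) = 5 \left(0 - 6\right) + \frac{14 - 24 + 4 \left(-12\right)}{5 - 12} \left(-63\right) = 5 \left(-6\right) + \frac{14 - 24 - 48}{-7} \left(-63\right) = -30 + \left(- \frac{1}{7}\right) \left(-58\right) \left(-63\right) = -30 + \frac{58}{7} \left(-63\right) = -30 - 522 = -552$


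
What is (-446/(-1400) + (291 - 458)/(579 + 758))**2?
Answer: 13682601/364810000 ≈ 0.037506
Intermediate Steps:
(-446/(-1400) + (291 - 458)/(579 + 758))**2 = (-446*(-1/1400) - 167/1337)**2 = (223/700 - 167*1/1337)**2 = (223/700 - 167/1337)**2 = (3699/19100)**2 = 13682601/364810000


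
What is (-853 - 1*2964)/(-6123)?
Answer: 3817/6123 ≈ 0.62339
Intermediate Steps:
(-853 - 1*2964)/(-6123) = (-853 - 2964)*(-1/6123) = -3817*(-1/6123) = 3817/6123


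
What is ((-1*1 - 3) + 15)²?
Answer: 121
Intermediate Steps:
((-1*1 - 3) + 15)² = ((-1 - 3) + 15)² = (-4 + 15)² = 11² = 121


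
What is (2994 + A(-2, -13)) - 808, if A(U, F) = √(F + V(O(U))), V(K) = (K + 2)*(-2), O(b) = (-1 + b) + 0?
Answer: 2186 + I*√11 ≈ 2186.0 + 3.3166*I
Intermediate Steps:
O(b) = -1 + b
V(K) = -4 - 2*K (V(K) = (2 + K)*(-2) = -4 - 2*K)
A(U, F) = √(-2 + F - 2*U) (A(U, F) = √(F + (-4 - 2*(-1 + U))) = √(F + (-4 + (2 - 2*U))) = √(F + (-2 - 2*U)) = √(-2 + F - 2*U))
(2994 + A(-2, -13)) - 808 = (2994 + √(-2 - 13 - 2*(-2))) - 808 = (2994 + √(-2 - 13 + 4)) - 808 = (2994 + √(-11)) - 808 = (2994 + I*√11) - 808 = 2186 + I*√11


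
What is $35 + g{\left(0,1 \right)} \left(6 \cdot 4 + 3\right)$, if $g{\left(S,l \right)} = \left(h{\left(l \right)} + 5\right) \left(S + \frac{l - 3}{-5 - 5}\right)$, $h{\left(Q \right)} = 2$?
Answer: $\frac{364}{5} \approx 72.8$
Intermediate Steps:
$g{\left(S,l \right)} = \frac{21}{10} + 7 S - \frac{7 l}{10}$ ($g{\left(S,l \right)} = \left(2 + 5\right) \left(S + \frac{l - 3}{-5 - 5}\right) = 7 \left(S + \frac{-3 + l}{-10}\right) = 7 \left(S + \left(-3 + l\right) \left(- \frac{1}{10}\right)\right) = 7 \left(S - \left(- \frac{3}{10} + \frac{l}{10}\right)\right) = 7 \left(\frac{3}{10} + S - \frac{l}{10}\right) = \frac{21}{10} + 7 S - \frac{7 l}{10}$)
$35 + g{\left(0,1 \right)} \left(6 \cdot 4 + 3\right) = 35 + \left(\frac{21}{10} + 7 \cdot 0 - \frac{7}{10}\right) \left(6 \cdot 4 + 3\right) = 35 + \left(\frac{21}{10} + 0 - \frac{7}{10}\right) \left(24 + 3\right) = 35 + \frac{7}{5} \cdot 27 = 35 + \frac{189}{5} = \frac{364}{5}$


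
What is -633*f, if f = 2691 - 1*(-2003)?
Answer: -2971302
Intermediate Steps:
f = 4694 (f = 2691 + 2003 = 4694)
-633*f = -633*4694 = -2971302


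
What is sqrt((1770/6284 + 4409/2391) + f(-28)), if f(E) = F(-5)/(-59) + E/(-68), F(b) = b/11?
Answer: sqrt(17485157948363176648170)/82885655226 ≈ 1.5953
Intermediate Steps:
F(b) = b/11 (F(b) = b*(1/11) = b/11)
f(E) = 5/649 - E/68 (f(E) = ((1/11)*(-5))/(-59) + E/(-68) = -5/11*(-1/59) + E*(-1/68) = 5/649 - E/68)
sqrt((1770/6284 + 4409/2391) + f(-28)) = sqrt((1770/6284 + 4409/2391) + (5/649 - 1/68*(-28))) = sqrt((1770*(1/6284) + 4409*(1/2391)) + (5/649 + 7/17)) = sqrt((885/3142 + 4409/2391) + 4628/11033) = sqrt(15969113/7512522 + 4628/11033) = sqrt(210955175545/82885655226) = sqrt(17485157948363176648170)/82885655226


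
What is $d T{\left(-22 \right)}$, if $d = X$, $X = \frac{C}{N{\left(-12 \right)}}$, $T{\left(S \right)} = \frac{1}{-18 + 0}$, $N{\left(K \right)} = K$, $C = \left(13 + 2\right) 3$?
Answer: $\frac{5}{24} \approx 0.20833$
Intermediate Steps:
$C = 45$ ($C = 15 \cdot 3 = 45$)
$T{\left(S \right)} = - \frac{1}{18}$ ($T{\left(S \right)} = \frac{1}{-18} = - \frac{1}{18}$)
$X = - \frac{15}{4}$ ($X = \frac{45}{-12} = 45 \left(- \frac{1}{12}\right) = - \frac{15}{4} \approx -3.75$)
$d = - \frac{15}{4} \approx -3.75$
$d T{\left(-22 \right)} = \left(- \frac{15}{4}\right) \left(- \frac{1}{18}\right) = \frac{5}{24}$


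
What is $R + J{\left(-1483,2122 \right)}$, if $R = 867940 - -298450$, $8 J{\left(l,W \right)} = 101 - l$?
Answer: $1166588$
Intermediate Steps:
$J{\left(l,W \right)} = \frac{101}{8} - \frac{l}{8}$ ($J{\left(l,W \right)} = \frac{101 - l}{8} = \frac{101}{8} - \frac{l}{8}$)
$R = 1166390$ ($R = 867940 + 298450 = 1166390$)
$R + J{\left(-1483,2122 \right)} = 1166390 + \left(\frac{101}{8} - - \frac{1483}{8}\right) = 1166390 + \left(\frac{101}{8} + \frac{1483}{8}\right) = 1166390 + 198 = 1166588$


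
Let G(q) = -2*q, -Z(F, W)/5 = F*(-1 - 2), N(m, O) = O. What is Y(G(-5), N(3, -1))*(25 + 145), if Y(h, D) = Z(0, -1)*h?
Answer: 0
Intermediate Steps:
Z(F, W) = 15*F (Z(F, W) = -5*F*(-1 - 2) = -5*F*(-3) = -(-15)*F = 15*F)
Y(h, D) = 0 (Y(h, D) = (15*0)*h = 0*h = 0)
Y(G(-5), N(3, -1))*(25 + 145) = 0*(25 + 145) = 0*170 = 0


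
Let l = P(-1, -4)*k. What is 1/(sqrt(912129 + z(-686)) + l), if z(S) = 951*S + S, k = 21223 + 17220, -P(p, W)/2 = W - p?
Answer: 230658/53202853907 - sqrt(259057)/53202853907 ≈ 4.3259e-6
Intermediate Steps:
P(p, W) = -2*W + 2*p (P(p, W) = -2*(W - p) = -2*W + 2*p)
k = 38443
z(S) = 952*S
l = 230658 (l = (-2*(-4) + 2*(-1))*38443 = (8 - 2)*38443 = 6*38443 = 230658)
1/(sqrt(912129 + z(-686)) + l) = 1/(sqrt(912129 + 952*(-686)) + 230658) = 1/(sqrt(912129 - 653072) + 230658) = 1/(sqrt(259057) + 230658) = 1/(230658 + sqrt(259057))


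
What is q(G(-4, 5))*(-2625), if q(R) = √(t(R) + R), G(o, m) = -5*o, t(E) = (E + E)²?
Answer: -47250*√5 ≈ -1.0565e+5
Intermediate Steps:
t(E) = 4*E² (t(E) = (2*E)² = 4*E²)
q(R) = √(R + 4*R²) (q(R) = √(4*R² + R) = √(R + 4*R²))
q(G(-4, 5))*(-2625) = √((-5*(-4))*(1 + 4*(-5*(-4))))*(-2625) = √(20*(1 + 4*20))*(-2625) = √(20*(1 + 80))*(-2625) = √(20*81)*(-2625) = √1620*(-2625) = (18*√5)*(-2625) = -47250*√5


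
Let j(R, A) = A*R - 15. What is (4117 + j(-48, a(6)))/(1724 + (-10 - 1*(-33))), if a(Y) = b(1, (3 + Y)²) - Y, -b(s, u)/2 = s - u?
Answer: -3290/1747 ≈ -1.8832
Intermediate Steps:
b(s, u) = -2*s + 2*u (b(s, u) = -2*(s - u) = -2*s + 2*u)
a(Y) = -2 - Y + 2*(3 + Y)² (a(Y) = (-2*1 + 2*(3 + Y)²) - Y = (-2 + 2*(3 + Y)²) - Y = -2 - Y + 2*(3 + Y)²)
j(R, A) = -15 + A*R
(4117 + j(-48, a(6)))/(1724 + (-10 - 1*(-33))) = (4117 + (-15 + (-2 - 1*6 + 2*(3 + 6)²)*(-48)))/(1724 + (-10 - 1*(-33))) = (4117 + (-15 + (-2 - 6 + 2*9²)*(-48)))/(1724 + (-10 + 33)) = (4117 + (-15 + (-2 - 6 + 2*81)*(-48)))/(1724 + 23) = (4117 + (-15 + (-2 - 6 + 162)*(-48)))/1747 = (4117 + (-15 + 154*(-48)))*(1/1747) = (4117 + (-15 - 7392))*(1/1747) = (4117 - 7407)*(1/1747) = -3290*1/1747 = -3290/1747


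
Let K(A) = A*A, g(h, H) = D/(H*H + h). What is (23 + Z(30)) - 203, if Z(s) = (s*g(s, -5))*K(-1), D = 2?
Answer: -1968/11 ≈ -178.91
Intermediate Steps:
g(h, H) = 2/(h + H**2) (g(h, H) = 2/(H*H + h) = 2/(H**2 + h) = 2/(h + H**2))
K(A) = A**2
Z(s) = 2*s/(25 + s) (Z(s) = (s*(2/(s + (-5)**2)))*(-1)**2 = (s*(2/(s + 25)))*1 = (s*(2/(25 + s)))*1 = (2*s/(25 + s))*1 = 2*s/(25 + s))
(23 + Z(30)) - 203 = (23 + 2*30/(25 + 30)) - 203 = (23 + 2*30/55) - 203 = (23 + 2*30*(1/55)) - 203 = (23 + 12/11) - 203 = 265/11 - 203 = -1968/11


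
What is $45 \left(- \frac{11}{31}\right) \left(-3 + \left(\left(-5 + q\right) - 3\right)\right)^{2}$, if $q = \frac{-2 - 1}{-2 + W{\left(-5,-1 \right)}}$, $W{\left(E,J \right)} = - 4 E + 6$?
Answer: $- \frac{3920895}{1984} \approx -1976.3$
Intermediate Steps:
$W{\left(E,J \right)} = 6 - 4 E$
$q = - \frac{1}{8}$ ($q = \frac{-2 - 1}{-2 + \left(6 - -20\right)} = - \frac{3}{-2 + \left(6 + 20\right)} = - \frac{3}{-2 + 26} = - \frac{3}{24} = \left(-3\right) \frac{1}{24} = - \frac{1}{8} \approx -0.125$)
$45 \left(- \frac{11}{31}\right) \left(-3 + \left(\left(-5 + q\right) - 3\right)\right)^{2} = 45 \left(- \frac{11}{31}\right) \left(-3 - \frac{65}{8}\right)^{2} = - \frac{495 \left(- \frac{89}{8}\right)^{2}}{31} = \left(- \frac{495}{31}\right) \frac{7921}{64} = - \frac{3920895}{1984}$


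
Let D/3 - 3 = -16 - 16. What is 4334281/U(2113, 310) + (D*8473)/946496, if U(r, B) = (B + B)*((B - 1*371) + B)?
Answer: 997144564499/36530013120 ≈ 27.297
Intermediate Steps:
D = -87 (D = 9 + 3*(-16 - 16) = 9 + 3*(-32) = 9 - 96 = -87)
U(r, B) = 2*B*(-371 + 2*B) (U(r, B) = (2*B)*((B - 371) + B) = (2*B)*((-371 + B) + B) = (2*B)*(-371 + 2*B) = 2*B*(-371 + 2*B))
4334281/U(2113, 310) + (D*8473)/946496 = 4334281/((2*310*(-371 + 2*310))) - 87*8473/946496 = 4334281/((2*310*(-371 + 620))) - 737151*1/946496 = 4334281/((2*310*249)) - 737151/946496 = 4334281/154380 - 737151/946496 = 997144564499/36530013120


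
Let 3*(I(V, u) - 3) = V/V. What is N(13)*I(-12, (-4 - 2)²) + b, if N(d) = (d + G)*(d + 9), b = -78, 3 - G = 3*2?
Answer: 1966/3 ≈ 655.33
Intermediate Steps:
G = -3 (G = 3 - 3*2 = 3 - 1*6 = 3 - 6 = -3)
I(V, u) = 10/3 (I(V, u) = 3 + (V/V)/3 = 3 + (⅓)*1 = 3 + ⅓ = 10/3)
N(d) = (-3 + d)*(9 + d) (N(d) = (d - 3)*(d + 9) = (-3 + d)*(9 + d))
N(13)*I(-12, (-4 - 2)²) + b = (-27 + 13² + 6*13)*(10/3) - 78 = (-27 + 169 + 78)*(10/3) - 78 = 220*(10/3) - 78 = 2200/3 - 78 = 1966/3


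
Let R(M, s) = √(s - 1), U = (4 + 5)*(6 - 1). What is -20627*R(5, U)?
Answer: -41254*√11 ≈ -1.3682e+5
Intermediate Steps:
U = 45 (U = 9*5 = 45)
R(M, s) = √(-1 + s)
-20627*R(5, U) = -20627*√(-1 + 45) = -41254*√11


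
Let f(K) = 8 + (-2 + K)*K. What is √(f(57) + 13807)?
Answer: 5*√678 ≈ 130.19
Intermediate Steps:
f(K) = 8 + K*(-2 + K)
√(f(57) + 13807) = √((8 + 57² - 2*57) + 13807) = √((8 + 3249 - 114) + 13807) = √(3143 + 13807) = √16950 = 5*√678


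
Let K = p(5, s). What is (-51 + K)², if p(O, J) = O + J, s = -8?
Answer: 2916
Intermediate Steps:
p(O, J) = J + O
K = -3 (K = -8 + 5 = -3)
(-51 + K)² = (-51 - 3)² = (-54)² = 2916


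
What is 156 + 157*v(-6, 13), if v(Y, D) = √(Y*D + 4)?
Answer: 156 + 157*I*√74 ≈ 156.0 + 1350.6*I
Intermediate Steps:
v(Y, D) = √(4 + D*Y) (v(Y, D) = √(D*Y + 4) = √(4 + D*Y))
156 + 157*v(-6, 13) = 156 + 157*√(4 + 13*(-6)) = 156 + 157*√(4 - 78) = 156 + 157*√(-74) = 156 + 157*(I*√74) = 156 + 157*I*√74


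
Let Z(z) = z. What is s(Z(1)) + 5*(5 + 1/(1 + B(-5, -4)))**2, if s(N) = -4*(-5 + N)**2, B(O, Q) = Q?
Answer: 404/9 ≈ 44.889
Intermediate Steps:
s(Z(1)) + 5*(5 + 1/(1 + B(-5, -4)))**2 = -4*(-5 + 1)**2 + 5*(5 + 1/(1 - 4))**2 = -4*(-4)**2 + 5*(5 + 1/(-3))**2 = -4*16 + 5*(5 - 1/3)**2 = -64 + 5*(14/3)**2 = -64 + 5*(196/9) = -64 + 980/9 = 404/9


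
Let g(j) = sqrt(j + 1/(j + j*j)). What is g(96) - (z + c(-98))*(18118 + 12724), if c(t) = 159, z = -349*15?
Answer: 156553992 + sqrt(520280646)/2328 ≈ 1.5655e+8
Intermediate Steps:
z = -5235
g(j) = sqrt(j + 1/(j + j**2))
g(96) - (z + c(-98))*(18118 + 12724) = sqrt((1 + 96**2*(1 + 96))/(96*(1 + 96))) - (-5235 + 159)*(18118 + 12724) = sqrt((1/96)*(1 + 9216*97)/97) - (-5076)*30842 = sqrt((1/96)*(1/97)*(1 + 893952)) - 1*(-156553992) = sqrt((1/96)*(1/97)*893953) + 156553992 = sqrt(893953/9312) + 156553992 = sqrt(520280646)/2328 + 156553992 = 156553992 + sqrt(520280646)/2328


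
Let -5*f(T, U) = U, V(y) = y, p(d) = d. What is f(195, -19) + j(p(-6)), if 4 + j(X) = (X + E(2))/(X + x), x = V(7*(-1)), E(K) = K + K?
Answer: -3/65 ≈ -0.046154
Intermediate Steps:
E(K) = 2*K
f(T, U) = -U/5
x = -7 (x = 7*(-1) = -7)
j(X) = -4 + (4 + X)/(-7 + X) (j(X) = -4 + (X + 2*2)/(X - 7) = -4 + (X + 4)/(-7 + X) = -4 + (4 + X)/(-7 + X))
f(195, -19) + j(p(-6)) = -1/5*(-19) + (32 - 3*(-6))/(-7 - 6) = 19/5 + (32 + 18)/(-13) = 19/5 - 1/13*50 = 19/5 - 50/13 = -3/65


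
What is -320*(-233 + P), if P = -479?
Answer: 227840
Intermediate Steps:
-320*(-233 + P) = -320*(-233 - 479) = -320*(-712) = 227840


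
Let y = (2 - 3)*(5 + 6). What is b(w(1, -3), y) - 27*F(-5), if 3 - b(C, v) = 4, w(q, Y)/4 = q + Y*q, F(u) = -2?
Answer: 53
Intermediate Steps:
w(q, Y) = 4*q + 4*Y*q (w(q, Y) = 4*(q + Y*q) = 4*q + 4*Y*q)
y = -11 (y = -1*11 = -11)
b(C, v) = -1 (b(C, v) = 3 - 1*4 = 3 - 4 = -1)
b(w(1, -3), y) - 27*F(-5) = -1 - 27*(-2) = -1 + 54 = 53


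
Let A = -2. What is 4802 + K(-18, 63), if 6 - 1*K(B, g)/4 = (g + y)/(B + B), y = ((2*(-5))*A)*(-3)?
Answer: 14479/3 ≈ 4826.3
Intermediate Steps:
y = -60 (y = ((2*(-5))*(-2))*(-3) = -10*(-2)*(-3) = 20*(-3) = -60)
K(B, g) = 24 - 2*(-60 + g)/B (K(B, g) = 24 - 4*(g - 60)/(B + B) = 24 - 4*(-60 + g)/(2*B) = 24 - 4*(-60 + g)*1/(2*B) = 24 - 2*(-60 + g)/B)
4802 + K(-18, 63) = 4802 + 2*(60 - 1*63 + 12*(-18))/(-18) = 4802 + 2*(-1/18)*(60 - 63 - 216) = 4802 + 2*(-1/18)*(-219) = 4802 + 73/3 = 14479/3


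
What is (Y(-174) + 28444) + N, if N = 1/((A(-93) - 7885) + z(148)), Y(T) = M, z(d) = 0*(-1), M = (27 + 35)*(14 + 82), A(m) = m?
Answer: 274411287/7978 ≈ 34396.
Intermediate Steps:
M = 5952 (M = 62*96 = 5952)
z(d) = 0
Y(T) = 5952
N = -1/7978 (N = 1/((-93 - 7885) + 0) = 1/(-7978 + 0) = 1/(-7978) = -1/7978 ≈ -0.00012534)
(Y(-174) + 28444) + N = (5952 + 28444) - 1/7978 = 34396 - 1/7978 = 274411287/7978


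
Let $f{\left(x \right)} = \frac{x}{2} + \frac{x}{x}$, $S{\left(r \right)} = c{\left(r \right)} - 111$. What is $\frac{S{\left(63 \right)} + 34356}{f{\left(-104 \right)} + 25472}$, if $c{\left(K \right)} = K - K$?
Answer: $\frac{34245}{25421} \approx 1.3471$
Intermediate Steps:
$c{\left(K \right)} = 0$
$S{\left(r \right)} = -111$ ($S{\left(r \right)} = 0 - 111 = -111$)
$f{\left(x \right)} = 1 + \frac{x}{2}$ ($f{\left(x \right)} = x \frac{1}{2} + 1 = \frac{x}{2} + 1 = 1 + \frac{x}{2}$)
$\frac{S{\left(63 \right)} + 34356}{f{\left(-104 \right)} + 25472} = \frac{-111 + 34356}{\left(1 + \frac{1}{2} \left(-104\right)\right) + 25472} = \frac{34245}{\left(1 - 52\right) + 25472} = \frac{34245}{-51 + 25472} = \frac{34245}{25421}$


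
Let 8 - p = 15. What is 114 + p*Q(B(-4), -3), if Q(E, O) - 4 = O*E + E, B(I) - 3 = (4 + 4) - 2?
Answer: 212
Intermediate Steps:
p = -7 (p = 8 - 1*15 = 8 - 15 = -7)
B(I) = 9 (B(I) = 3 + ((4 + 4) - 2) = 3 + (8 - 2) = 3 + 6 = 9)
Q(E, O) = 4 + E + E*O (Q(E, O) = 4 + (O*E + E) = 4 + (E*O + E) = 4 + (E + E*O) = 4 + E + E*O)
114 + p*Q(B(-4), -3) = 114 - 7*(4 + 9 + 9*(-3)) = 114 - 7*(4 + 9 - 27) = 114 - 7*(-14) = 114 + 98 = 212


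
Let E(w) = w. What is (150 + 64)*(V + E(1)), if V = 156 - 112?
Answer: 9630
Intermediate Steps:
V = 44
(150 + 64)*(V + E(1)) = (150 + 64)*(44 + 1) = 214*45 = 9630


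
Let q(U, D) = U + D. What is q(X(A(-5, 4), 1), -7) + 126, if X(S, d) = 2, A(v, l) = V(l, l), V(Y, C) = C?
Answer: 121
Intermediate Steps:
A(v, l) = l
q(U, D) = D + U
q(X(A(-5, 4), 1), -7) + 126 = (-7 + 2) + 126 = -5 + 126 = 121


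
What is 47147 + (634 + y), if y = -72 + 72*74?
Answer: 53037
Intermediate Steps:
y = 5256 (y = -72 + 5328 = 5256)
47147 + (634 + y) = 47147 + (634 + 5256) = 47147 + 5890 = 53037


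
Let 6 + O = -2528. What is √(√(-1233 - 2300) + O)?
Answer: √(-2534 + I*√3533) ≈ 0.5903 + 50.342*I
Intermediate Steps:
O = -2534 (O = -6 - 2528 = -2534)
√(√(-1233 - 2300) + O) = √(√(-1233 - 2300) - 2534) = √(√(-3533) - 2534) = √(I*√3533 - 2534) = √(-2534 + I*√3533)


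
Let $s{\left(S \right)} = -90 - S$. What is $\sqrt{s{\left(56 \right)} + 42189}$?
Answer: $\sqrt{42043} \approx 205.04$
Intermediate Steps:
$\sqrt{s{\left(56 \right)} + 42189} = \sqrt{\left(-90 - 56\right) + 42189} = \sqrt{-146 + 42189} = \sqrt{42043}$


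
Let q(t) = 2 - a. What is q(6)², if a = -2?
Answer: 16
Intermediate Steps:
q(t) = 4 (q(t) = 2 - 1*(-2) = 2 + 2 = 4)
q(6)² = 4² = 16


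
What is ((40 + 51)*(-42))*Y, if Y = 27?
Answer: -103194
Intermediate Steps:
((40 + 51)*(-42))*Y = ((40 + 51)*(-42))*27 = (91*(-42))*27 = -3822*27 = -103194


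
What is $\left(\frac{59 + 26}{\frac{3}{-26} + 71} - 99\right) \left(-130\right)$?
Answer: $\frac{23432110}{1843} \approx 12714.0$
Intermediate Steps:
$\left(\frac{59 + 26}{\frac{3}{-26} + 71} - 99\right) \left(-130\right) = \left(\frac{85}{3 \left(- \frac{1}{26}\right) + 71} - 99\right) \left(-130\right) = \left(\frac{85}{- \frac{3}{26} + 71} - 99\right) \left(-130\right) = \left(\frac{85}{\frac{1843}{26}} - 99\right) \left(-130\right) = \left(85 \cdot \frac{26}{1843} - 99\right) \left(-130\right) = \left(\frac{2210}{1843} - 99\right) \left(-130\right) = \left(- \frac{180247}{1843}\right) \left(-130\right) = \frac{23432110}{1843}$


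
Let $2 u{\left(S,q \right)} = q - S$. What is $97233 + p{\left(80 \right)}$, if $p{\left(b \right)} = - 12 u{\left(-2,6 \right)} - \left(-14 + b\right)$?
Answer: $97119$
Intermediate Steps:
$u{\left(S,q \right)} = \frac{q}{2} - \frac{S}{2}$ ($u{\left(S,q \right)} = \frac{q - S}{2} = \frac{q}{2} - \frac{S}{2}$)
$p{\left(b \right)} = -34 - b$ ($p{\left(b \right)} = - 12 \left(\frac{1}{2} \cdot 6 - -1\right) - \left(-14 + b\right) = - 12 \left(3 + 1\right) - \left(-14 + b\right) = \left(-12\right) 4 - \left(-14 + b\right) = -48 - \left(-14 + b\right) = -34 - b$)
$97233 + p{\left(80 \right)} = 97233 - 114 = 97119$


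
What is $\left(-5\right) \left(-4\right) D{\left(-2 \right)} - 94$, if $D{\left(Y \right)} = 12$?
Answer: $146$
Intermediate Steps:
$\left(-5\right) \left(-4\right) D{\left(-2 \right)} - 94 = \left(-5\right) \left(-4\right) 12 - 94 = 20 \cdot 12 - 94 = 240 - 94 = 146$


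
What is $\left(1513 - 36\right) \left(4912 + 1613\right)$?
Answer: $9637425$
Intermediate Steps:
$\left(1513 - 36\right) \left(4912 + 1613\right) = 1477 \cdot 6525 = 9637425$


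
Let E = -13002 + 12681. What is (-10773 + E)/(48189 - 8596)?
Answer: -11094/39593 ≈ -0.28020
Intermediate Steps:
E = -321
(-10773 + E)/(48189 - 8596) = (-10773 - 321)/(48189 - 8596) = -11094/39593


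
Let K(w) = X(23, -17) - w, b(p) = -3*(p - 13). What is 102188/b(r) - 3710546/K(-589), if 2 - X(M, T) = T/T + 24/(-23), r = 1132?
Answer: -20563150777/3259647 ≈ -6308.4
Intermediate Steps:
X(M, T) = 47/23 (X(M, T) = 2 - (T/T + 24/(-23)) = 2 - (1 + 24*(-1/23)) = 2 - (1 - 24/23) = 2 - 1*(-1/23) = 2 + 1/23 = 47/23)
b(p) = 39 - 3*p (b(p) = -3*(-13 + p) = 39 - 3*p)
K(w) = 47/23 - w
102188/b(r) - 3710546/K(-589) = 102188/(39 - 3*1132) - 3710546/(47/23 - 1*(-589)) = 102188/(39 - 3396) - 3710546/(47/23 + 589) = 102188/(-3357) - 3710546/13594/23 = 102188*(-1/3357) - 3710546*23/13594 = -102188/3357 - 6095897/971 = -20563150777/3259647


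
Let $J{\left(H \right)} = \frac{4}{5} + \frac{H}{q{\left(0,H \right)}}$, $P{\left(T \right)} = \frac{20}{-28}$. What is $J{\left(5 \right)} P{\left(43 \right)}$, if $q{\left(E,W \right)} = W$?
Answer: $- \frac{9}{7} \approx -1.2857$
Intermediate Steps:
$P{\left(T \right)} = - \frac{5}{7}$ ($P{\left(T \right)} = 20 \left(- \frac{1}{28}\right) = - \frac{5}{7}$)
$J{\left(H \right)} = \frac{9}{5}$ ($J{\left(H \right)} = \frac{4}{5} + \frac{H}{H} = 4 \cdot \frac{1}{5} + 1 = \frac{4}{5} + 1 = \frac{9}{5}$)
$J{\left(5 \right)} P{\left(43 \right)} = \frac{9}{5} \left(- \frac{5}{7}\right) = - \frac{9}{7}$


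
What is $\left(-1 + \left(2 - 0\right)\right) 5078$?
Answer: $5078$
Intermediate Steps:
$\left(-1 + \left(2 - 0\right)\right) 5078 = \left(-1 + \left(2 + 0\right)\right) 5078 = \left(-1 + 2\right) 5078 = 1 \cdot 5078 = 5078$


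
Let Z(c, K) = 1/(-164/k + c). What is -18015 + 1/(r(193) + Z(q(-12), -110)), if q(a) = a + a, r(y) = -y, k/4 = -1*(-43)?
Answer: -3731484053/207132 ≈ -18015.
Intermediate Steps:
k = 172 (k = 4*(-1*(-43)) = 4*43 = 172)
q(a) = 2*a
Z(c, K) = 1/(-41/43 + c) (Z(c, K) = 1/(-164/172 + c) = 1/(-164*1/172 + c) = 1/(-41/43 + c))
-18015 + 1/(r(193) + Z(q(-12), -110)) = -18015 + 1/(-1*193 + 43/(-41 + 43*(2*(-12)))) = -18015 + 1/(-193 + 43/(-41 + 43*(-24))) = -18015 + 1/(-193 + 43/(-41 - 1032)) = -18015 + 1/(-193 + 43/(-1073)) = -18015 + 1/(-193 + 43*(-1/1073)) = -18015 + 1/(-193 - 43/1073) = -18015 + 1/(-207132/1073) = -18015 - 1073/207132 = -3731484053/207132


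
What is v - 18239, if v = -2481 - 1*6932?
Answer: -27652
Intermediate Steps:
v = -9413 (v = -2481 - 6932 = -9413)
v - 18239 = -9413 - 18239 = -27652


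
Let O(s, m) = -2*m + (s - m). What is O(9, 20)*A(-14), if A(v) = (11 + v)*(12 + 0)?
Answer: 1836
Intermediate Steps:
O(s, m) = s - 3*m
A(v) = 132 + 12*v (A(v) = (11 + v)*12 = 132 + 12*v)
O(9, 20)*A(-14) = (9 - 3*20)*(132 + 12*(-14)) = (9 - 60)*(132 - 168) = -51*(-36) = 1836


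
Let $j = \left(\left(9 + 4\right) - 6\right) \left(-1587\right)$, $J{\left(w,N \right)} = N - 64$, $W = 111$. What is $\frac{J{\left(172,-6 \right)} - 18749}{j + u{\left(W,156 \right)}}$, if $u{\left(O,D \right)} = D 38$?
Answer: $\frac{6273}{1727} \approx 3.6323$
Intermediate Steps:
$u{\left(O,D \right)} = 38 D$
$J{\left(w,N \right)} = -64 + N$ ($J{\left(w,N \right)} = N - 64 = -64 + N$)
$j = -11109$ ($j = \left(13 - 6\right) \left(-1587\right) = 7 \left(-1587\right) = -11109$)
$\frac{J{\left(172,-6 \right)} - 18749}{j + u{\left(W,156 \right)}} = \frac{\left(-64 - 6\right) - 18749}{-11109 + 38 \cdot 156} = \frac{-70 - 18749}{-11109 + 5928} = - \frac{18819}{-5181} = \left(-18819\right) \left(- \frac{1}{5181}\right) = \frac{6273}{1727}$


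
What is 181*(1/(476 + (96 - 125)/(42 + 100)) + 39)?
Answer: 476952919/67563 ≈ 7059.4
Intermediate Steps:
181*(1/(476 + (96 - 125)/(42 + 100)) + 39) = 181*(1/(476 - 29/142) + 39) = 181*(1/(67563/142) + 39) = 181*(142/67563 + 39) = 181*(2635099/67563) = 476952919/67563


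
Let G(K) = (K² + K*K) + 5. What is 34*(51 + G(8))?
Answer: 6256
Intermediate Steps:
G(K) = 5 + 2*K² (G(K) = (K² + K²) + 5 = 2*K² + 5 = 5 + 2*K²)
34*(51 + G(8)) = 34*(51 + (5 + 2*8²)) = 34*(51 + (5 + 2*64)) = 34*(51 + (5 + 128)) = 34*(51 + 133) = 34*184 = 6256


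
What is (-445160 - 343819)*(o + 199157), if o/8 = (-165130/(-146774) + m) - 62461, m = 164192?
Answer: -58654322937767445/73387 ≈ -7.9925e+11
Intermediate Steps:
o = 59726523696/73387 (o = 8*((-165130/(-146774) + 164192) - 62461) = 8*((-165130*(-1/146774) + 164192) - 62461) = 8*((82565/73387 + 164192) - 62461) = 8*(12049640869/73387 - 62461) = 8*(7465815462/73387) = 59726523696/73387 ≈ 8.1386e+5)
(-445160 - 343819)*(o + 199157) = (-445160 - 343819)*(59726523696/73387 + 199157) = -788979*74342058455/73387 = -58654322937767445/73387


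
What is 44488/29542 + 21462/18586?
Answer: 365221093/137266903 ≈ 2.6607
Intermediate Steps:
44488/29542 + 21462/18586 = 44488*(1/29542) + 21462*(1/18586) = 22244/14771 + 10731/9293 = 365221093/137266903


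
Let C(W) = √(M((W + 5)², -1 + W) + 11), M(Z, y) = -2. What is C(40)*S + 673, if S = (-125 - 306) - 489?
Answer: -2087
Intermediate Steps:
C(W) = 3 (C(W) = √(-2 + 11) = √9 = 3)
S = -920 (S = -431 - 489 = -920)
C(40)*S + 673 = 3*(-920) + 673 = -2760 + 673 = -2087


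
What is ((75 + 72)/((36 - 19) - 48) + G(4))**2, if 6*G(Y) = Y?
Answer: 143641/8649 ≈ 16.608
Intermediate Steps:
G(Y) = Y/6
((75 + 72)/((36 - 19) - 48) + G(4))**2 = ((75 + 72)/((36 - 19) - 48) + (1/6)*4)**2 = (147/(17 - 48) + 2/3)**2 = (147/(-31) + 2/3)**2 = (147*(-1/31) + 2/3)**2 = (-147/31 + 2/3)**2 = (-379/93)**2 = 143641/8649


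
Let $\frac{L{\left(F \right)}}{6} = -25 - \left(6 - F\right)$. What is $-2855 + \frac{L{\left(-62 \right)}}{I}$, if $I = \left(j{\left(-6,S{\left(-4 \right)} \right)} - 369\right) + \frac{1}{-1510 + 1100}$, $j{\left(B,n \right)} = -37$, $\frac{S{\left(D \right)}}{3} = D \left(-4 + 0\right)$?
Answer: $- \frac{158339125}{55487} \approx -2853.6$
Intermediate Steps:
$S{\left(D \right)} = - 12 D$ ($S{\left(D \right)} = 3 D \left(-4 + 0\right) = 3 D \left(-4\right) = 3 \left(- 4 D\right) = - 12 D$)
$L{\left(F \right)} = -186 + 6 F$ ($L{\left(F \right)} = 6 \left(-25 - \left(6 - F\right)\right) = 6 \left(-25 + \left(-6 + F\right)\right) = 6 \left(-31 + F\right) = -186 + 6 F$)
$I = - \frac{166461}{410}$ ($I = \left(-37 - 369\right) + \frac{1}{-1510 + 1100} = -406 + \frac{1}{-410} = -406 - \frac{1}{410} = - \frac{166461}{410} \approx -406.0$)
$-2855 + \frac{L{\left(-62 \right)}}{I} = -2855 + \frac{-186 + 6 \left(-62\right)}{- \frac{166461}{410}} = -2855 + \left(-186 - 372\right) \left(- \frac{410}{166461}\right) = -2855 - - \frac{76260}{55487} = -2855 + \frac{76260}{55487} = - \frac{158339125}{55487}$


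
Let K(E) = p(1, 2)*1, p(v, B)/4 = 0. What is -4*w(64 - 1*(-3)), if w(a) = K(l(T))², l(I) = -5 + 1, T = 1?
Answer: 0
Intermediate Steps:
p(v, B) = 0 (p(v, B) = 4*0 = 0)
l(I) = -4
K(E) = 0 (K(E) = 0*1 = 0)
w(a) = 0 (w(a) = 0² = 0)
-4*w(64 - 1*(-3)) = -4*0 = 0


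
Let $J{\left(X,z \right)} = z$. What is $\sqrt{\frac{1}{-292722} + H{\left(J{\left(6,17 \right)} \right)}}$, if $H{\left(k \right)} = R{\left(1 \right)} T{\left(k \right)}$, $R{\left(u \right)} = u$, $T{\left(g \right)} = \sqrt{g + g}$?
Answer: $\frac{\sqrt{-292722 + 85686169284 \sqrt{34}}}{292722} \approx 2.4147$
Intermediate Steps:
$T{\left(g \right)} = \sqrt{2} \sqrt{g}$ ($T{\left(g \right)} = \sqrt{2 g} = \sqrt{2} \sqrt{g}$)
$H{\left(k \right)} = \sqrt{2} \sqrt{k}$ ($H{\left(k \right)} = 1 \sqrt{2} \sqrt{k} = \sqrt{2} \sqrt{k}$)
$\sqrt{\frac{1}{-292722} + H{\left(J{\left(6,17 \right)} \right)}} = \sqrt{\frac{1}{-292722} + \sqrt{2} \sqrt{17}} = \sqrt{- \frac{1}{292722} + \sqrt{34}}$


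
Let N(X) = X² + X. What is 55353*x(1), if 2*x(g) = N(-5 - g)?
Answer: 830295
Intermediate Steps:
N(X) = X + X²
x(g) = (-5 - g)*(-4 - g)/2 (x(g) = ((-5 - g)*(1 + (-5 - g)))/2 = ((-5 - g)*(-4 - g))/2 = (-5 - g)*(-4 - g)/2)
55353*x(1) = 55353*((4 + 1)*(5 + 1)/2) = 55353*((½)*5*6) = 55353*15 = 830295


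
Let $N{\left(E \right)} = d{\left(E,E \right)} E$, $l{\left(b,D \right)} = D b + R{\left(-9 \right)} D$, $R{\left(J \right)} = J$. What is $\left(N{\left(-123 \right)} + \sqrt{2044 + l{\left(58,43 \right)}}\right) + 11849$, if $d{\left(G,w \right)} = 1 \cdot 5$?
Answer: $11234 + \sqrt{4151} \approx 11298.0$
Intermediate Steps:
$d{\left(G,w \right)} = 5$
$l{\left(b,D \right)} = - 9 D + D b$ ($l{\left(b,D \right)} = D b - 9 D = - 9 D + D b$)
$N{\left(E \right)} = 5 E$
$\left(N{\left(-123 \right)} + \sqrt{2044 + l{\left(58,43 \right)}}\right) + 11849 = \left(5 \left(-123\right) + \sqrt{2044 + 43 \left(-9 + 58\right)}\right) + 11849 = \left(-615 + \sqrt{2044 + 43 \cdot 49}\right) + 11849 = \left(-615 + \sqrt{2044 + 2107}\right) + 11849 = \left(-615 + \sqrt{4151}\right) + 11849 = 11234 + \sqrt{4151}$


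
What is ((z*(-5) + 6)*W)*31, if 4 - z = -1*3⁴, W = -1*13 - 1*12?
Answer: 324725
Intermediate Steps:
W = -25 (W = -13 - 12 = -25)
z = 85 (z = 4 - (-1)*3⁴ = 4 - (-1)*81 = 4 - 1*(-81) = 4 + 81 = 85)
((z*(-5) + 6)*W)*31 = ((85*(-5) + 6)*(-25))*31 = ((-425 + 6)*(-25))*31 = -419*(-25)*31 = 10475*31 = 324725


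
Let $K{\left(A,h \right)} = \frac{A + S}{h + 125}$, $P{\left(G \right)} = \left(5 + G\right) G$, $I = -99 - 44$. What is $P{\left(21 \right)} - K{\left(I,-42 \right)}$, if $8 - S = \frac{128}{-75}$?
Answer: $\frac{3408847}{6225} \approx 547.61$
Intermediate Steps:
$I = -143$ ($I = -99 - 44 = -143$)
$P{\left(G \right)} = G \left(5 + G\right)$
$S = \frac{728}{75}$ ($S = 8 - \frac{128}{-75} = 8 - 128 \left(- \frac{1}{75}\right) = 8 - - \frac{128}{75} = 8 + \frac{128}{75} = \frac{728}{75} \approx 9.7067$)
$K{\left(A,h \right)} = \frac{\frac{728}{75} + A}{125 + h}$ ($K{\left(A,h \right)} = \frac{A + \frac{728}{75}}{h + 125} = \frac{\frac{728}{75} + A}{125 + h}$)
$P{\left(21 \right)} - K{\left(I,-42 \right)} = 21 \left(5 + 21\right) - \frac{\frac{728}{75} - 143}{125 - 42} = 21 \cdot 26 - \frac{1}{83} \left(- \frac{9997}{75}\right) = 546 - \frac{1}{83} \left(- \frac{9997}{75}\right) = 546 - - \frac{9997}{6225} = 546 + \frac{9997}{6225} = \frac{3408847}{6225}$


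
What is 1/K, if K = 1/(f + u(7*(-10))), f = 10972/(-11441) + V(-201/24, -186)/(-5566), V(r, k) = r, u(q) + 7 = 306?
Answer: 151836214883/509444848 ≈ 298.04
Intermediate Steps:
u(q) = 299 (u(q) = -7 + 306 = 299)
f = -487794669/509444848 (f = 10972/(-11441) - 201/24/(-5566) = 10972*(-1/11441) - 201*1/24*(-1/5566) = -10972/11441 - 67/8*(-1/5566) = -10972/11441 + 67/44528 = -487794669/509444848 ≈ -0.95750)
K = 509444848/151836214883 (K = 1/(-487794669/509444848 + 299) = 1/(151836214883/509444848) = 509444848/151836214883 ≈ 0.0033552)
1/K = 1/(509444848/151836214883) = 151836214883/509444848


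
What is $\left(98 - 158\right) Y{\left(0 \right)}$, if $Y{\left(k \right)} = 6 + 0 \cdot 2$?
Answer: $-360$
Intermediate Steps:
$Y{\left(k \right)} = 6$ ($Y{\left(k \right)} = 6 + 0 = 6$)
$\left(98 - 158\right) Y{\left(0 \right)} = \left(98 - 158\right) 6 = \left(-60\right) 6 = -360$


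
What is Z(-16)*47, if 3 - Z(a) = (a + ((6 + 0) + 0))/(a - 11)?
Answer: 3337/27 ≈ 123.59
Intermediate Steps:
Z(a) = 3 - (6 + a)/(-11 + a) (Z(a) = 3 - (a + ((6 + 0) + 0))/(a - 11) = 3 - (a + (6 + 0))/(-11 + a) = 3 - (a + 6)/(-11 + a) = 3 - (6 + a)/(-11 + a))
Z(-16)*47 = ((-39 + 2*(-16))/(-11 - 16))*47 = ((-39 - 32)/(-27))*47 = -1/27*(-71)*47 = (71/27)*47 = 3337/27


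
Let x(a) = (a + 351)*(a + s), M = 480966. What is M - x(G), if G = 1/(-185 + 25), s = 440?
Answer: 8359192159/25600 ≈ 3.2653e+5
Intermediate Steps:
G = -1/160 (G = 1/(-160) = -1/160 ≈ -0.0062500)
x(a) = (351 + a)*(440 + a) (x(a) = (a + 351)*(a + 440) = (351 + a)*(440 + a))
M - x(G) = 480966 - (154440 + (-1/160)² + 791*(-1/160)) = 480966 - (154440 + 1/25600 - 791/160) = 480966 - 1*3953537441/25600 = 480966 - 3953537441/25600 = 8359192159/25600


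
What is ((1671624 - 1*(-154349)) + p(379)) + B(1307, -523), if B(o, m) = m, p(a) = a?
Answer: 1825829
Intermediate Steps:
((1671624 - 1*(-154349)) + p(379)) + B(1307, -523) = ((1671624 - 1*(-154349)) + 379) - 523 = ((1671624 + 154349) + 379) - 523 = (1825973 + 379) - 523 = 1826352 - 523 = 1825829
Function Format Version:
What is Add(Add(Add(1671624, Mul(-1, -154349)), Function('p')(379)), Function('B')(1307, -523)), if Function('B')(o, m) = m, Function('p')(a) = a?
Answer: 1825829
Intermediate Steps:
Add(Add(Add(1671624, Mul(-1, -154349)), Function('p')(379)), Function('B')(1307, -523)) = Add(Add(Add(1671624, Mul(-1, -154349)), 379), -523) = Add(Add(Add(1671624, 154349), 379), -523) = Add(Add(1825973, 379), -523) = Add(1826352, -523) = 1825829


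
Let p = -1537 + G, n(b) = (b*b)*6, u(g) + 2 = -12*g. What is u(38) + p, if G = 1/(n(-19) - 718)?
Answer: -2888759/1448 ≈ -1995.0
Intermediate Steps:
u(g) = -2 - 12*g
n(b) = 6*b² (n(b) = b²*6 = 6*b²)
G = 1/1448 (G = 1/(6*(-19)² - 718) = 1/(6*361 - 718) = 1/(2166 - 718) = 1/1448 ≈ 0.00069061)
p = -2225575/1448 (p = -1537 + 1/1448 = -2225575/1448 ≈ -1537.0)
u(38) + p = (-2 - 12*38) - 2225575/1448 = (-2 - 456) - 2225575/1448 = -458 - 2225575/1448 = -2888759/1448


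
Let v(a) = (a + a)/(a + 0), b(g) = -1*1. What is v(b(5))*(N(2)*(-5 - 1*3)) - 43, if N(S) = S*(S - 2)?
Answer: -43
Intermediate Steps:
b(g) = -1
N(S) = S*(-2 + S)
v(a) = 2 (v(a) = (2*a)/a = 2)
v(b(5))*(N(2)*(-5 - 1*3)) - 43 = 2*((2*(-2 + 2))*(-5 - 1*3)) - 43 = 2*((2*0)*(-5 - 3)) - 43 = 2*(0*(-8)) - 43 = 2*0 - 43 = 0 - 43 = -43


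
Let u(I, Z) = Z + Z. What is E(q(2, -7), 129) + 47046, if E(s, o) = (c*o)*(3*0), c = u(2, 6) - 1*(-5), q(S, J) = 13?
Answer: 47046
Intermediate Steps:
u(I, Z) = 2*Z
c = 17 (c = 2*6 - 1*(-5) = 12 + 5 = 17)
E(s, o) = 0 (E(s, o) = (17*o)*(3*0) = (17*o)*0 = 0)
E(q(2, -7), 129) + 47046 = 0 + 47046 = 47046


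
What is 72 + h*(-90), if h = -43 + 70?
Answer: -2358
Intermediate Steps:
h = 27
72 + h*(-90) = 72 + 27*(-90) = 72 - 2430 = -2358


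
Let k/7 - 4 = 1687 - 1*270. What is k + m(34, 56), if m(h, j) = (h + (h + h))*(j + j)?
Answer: 21371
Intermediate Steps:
m(h, j) = 6*h*j (m(h, j) = (h + 2*h)*(2*j) = (3*h)*(2*j) = 6*h*j)
k = 9947 (k = 28 + 7*(1687 - 1*270) = 28 + 7*(1687 - 270) = 28 + 7*1417 = 28 + 9919 = 9947)
k + m(34, 56) = 9947 + 6*34*56 = 9947 + 11424 = 21371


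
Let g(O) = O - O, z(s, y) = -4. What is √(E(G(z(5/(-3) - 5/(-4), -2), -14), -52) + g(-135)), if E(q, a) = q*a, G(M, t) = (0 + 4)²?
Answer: 8*I*√13 ≈ 28.844*I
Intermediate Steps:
G(M, t) = 16 (G(M, t) = 4² = 16)
g(O) = 0
E(q, a) = a*q
√(E(G(z(5/(-3) - 5/(-4), -2), -14), -52) + g(-135)) = √(-52*16 + 0) = √(-832 + 0) = √(-832) = 8*I*√13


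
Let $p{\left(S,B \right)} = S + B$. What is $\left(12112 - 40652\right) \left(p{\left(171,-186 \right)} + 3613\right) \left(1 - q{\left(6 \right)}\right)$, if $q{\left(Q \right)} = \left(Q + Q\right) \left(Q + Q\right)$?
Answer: $14684229560$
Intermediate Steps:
$p{\left(S,B \right)} = B + S$
$q{\left(Q \right)} = 4 Q^{2}$ ($q{\left(Q \right)} = 2 Q 2 Q = 4 Q^{2}$)
$\left(12112 - 40652\right) \left(p{\left(171,-186 \right)} + 3613\right) \left(1 - q{\left(6 \right)}\right) = \left(12112 - 40652\right) \left(\left(-186 + 171\right) + 3613\right) \left(1 - 4 \cdot 6^{2}\right) = - 28540 \left(-15 + 3613\right) \left(1 - 4 \cdot 36\right) = \left(-28540\right) 3598 \left(1 - 144\right) = - 102686920 \left(1 - 144\right) = \left(-102686920\right) \left(-143\right) = 14684229560$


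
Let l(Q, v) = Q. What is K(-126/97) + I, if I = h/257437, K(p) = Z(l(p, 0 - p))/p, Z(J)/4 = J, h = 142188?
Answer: 1171936/257437 ≈ 4.5523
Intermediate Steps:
Z(J) = 4*J
K(p) = 4 (K(p) = (4*p)/p = 4)
I = 142188/257437 ≈ 0.55232
K(-126/97) + I = 4 + 142188/257437 = 1171936/257437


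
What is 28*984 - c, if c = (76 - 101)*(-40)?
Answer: 26552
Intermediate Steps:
c = 1000 (c = -25*(-40) = 1000)
28*984 - c = 28*984 - 1*1000 = 27552 - 1000 = 26552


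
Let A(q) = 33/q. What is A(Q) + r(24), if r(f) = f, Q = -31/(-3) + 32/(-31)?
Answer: 23829/865 ≈ 27.548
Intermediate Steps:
Q = 865/93 (Q = -31*(-1/3) + 32*(-1/31) = 31/3 - 32/31 = 865/93 ≈ 9.3011)
A(Q) + r(24) = 33/(865/93) + 24 = 33*(93/865) + 24 = 3069/865 + 24 = 23829/865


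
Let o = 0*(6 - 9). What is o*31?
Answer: 0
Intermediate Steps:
o = 0 (o = 0*(-3) = 0)
o*31 = 0*31 = 0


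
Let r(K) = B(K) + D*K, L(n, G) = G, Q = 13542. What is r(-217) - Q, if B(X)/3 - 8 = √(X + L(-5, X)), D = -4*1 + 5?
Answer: -13735 + 3*I*√434 ≈ -13735.0 + 62.498*I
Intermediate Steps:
D = 1 (D = -4 + 5 = 1)
B(X) = 24 + 3*√2*√X (B(X) = 24 + 3*√(X + X) = 24 + 3*√(2*X) = 24 + 3*(√2*√X) = 24 + 3*√2*√X)
r(K) = 24 + K + 3*√2*√K (r(K) = (24 + 3*√2*√K) + 1*K = (24 + 3*√2*√K) + K = 24 + K + 3*√2*√K)
r(-217) - Q = (24 - 217 + 3*√2*√(-217)) - 1*13542 = (24 - 217 + 3*√2*(I*√217)) - 13542 = (24 - 217 + 3*I*√434) - 13542 = (-193 + 3*I*√434) - 13542 = -13735 + 3*I*√434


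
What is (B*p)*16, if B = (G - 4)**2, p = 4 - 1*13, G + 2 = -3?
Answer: -11664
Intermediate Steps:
G = -5 (G = -2 - 3 = -5)
p = -9 (p = 4 - 13 = -9)
B = 81 (B = (-5 - 4)**2 = (-9)**2 = 81)
(B*p)*16 = (81*(-9))*16 = -729*16 = -11664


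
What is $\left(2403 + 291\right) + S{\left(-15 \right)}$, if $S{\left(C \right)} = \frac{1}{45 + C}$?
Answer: $\frac{80821}{30} \approx 2694.0$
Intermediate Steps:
$\left(2403 + 291\right) + S{\left(-15 \right)} = \left(2403 + 291\right) + \frac{1}{45 - 15} = 2694 + \frac{1}{30} = \frac{80821}{30}$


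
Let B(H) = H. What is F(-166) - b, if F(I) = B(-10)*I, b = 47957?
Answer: -46297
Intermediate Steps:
F(I) = -10*I
F(-166) - b = -10*(-166) - 1*47957 = 1660 - 47957 = -46297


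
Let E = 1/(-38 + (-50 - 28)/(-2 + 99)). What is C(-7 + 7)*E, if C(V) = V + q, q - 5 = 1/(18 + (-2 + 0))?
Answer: -7857/60224 ≈ -0.13046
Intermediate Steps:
q = 81/16 (q = 5 + 1/(18 + (-2 + 0)) = 5 + 1/(18 - 2) = 5 + 1/16 = 81/16 ≈ 5.0625)
C(V) = 81/16 + V (C(V) = V + 81/16 = 81/16 + V)
E = -97/3764 (E = 1/(-38 - 78/97) = 1/(-3764/97) = -97/3764 ≈ -0.025770)
C(-7 + 7)*E = (81/16 + (-7 + 7))*(-97/3764) = (81/16 + 0)*(-97/3764) = (81/16)*(-97/3764) = -7857/60224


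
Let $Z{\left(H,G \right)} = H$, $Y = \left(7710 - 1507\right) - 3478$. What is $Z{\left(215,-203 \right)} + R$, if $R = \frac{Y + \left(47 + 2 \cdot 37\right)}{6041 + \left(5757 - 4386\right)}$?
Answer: $\frac{798213}{3706} \approx 215.38$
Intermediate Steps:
$Y = 2725$ ($Y = 6203 - 3478 = 2725$)
$R = \frac{1423}{3706}$ ($R = \frac{2725 + \left(47 + 2 \cdot 37\right)}{6041 + \left(5757 - 4386\right)} = \frac{2725 + \left(47 + 74\right)}{6041 + 1371} = \frac{2725 + 121}{7412} = 2846 \cdot \frac{1}{7412} = \frac{1423}{3706} \approx 0.38397$)
$Z{\left(215,-203 \right)} + R = 215 + \frac{1423}{3706} = \frac{798213}{3706}$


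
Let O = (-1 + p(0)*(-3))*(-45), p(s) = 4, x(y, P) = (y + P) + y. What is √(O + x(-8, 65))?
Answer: √634 ≈ 25.179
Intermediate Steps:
x(y, P) = P + 2*y (x(y, P) = (P + y) + y = P + 2*y)
O = 585 (O = (-1 + 4*(-3))*(-45) = (-1 - 12)*(-45) = -13*(-45) = 585)
√(O + x(-8, 65)) = √(585 + (65 + 2*(-8))) = √(585 + (65 - 16)) = √(585 + 49) = √634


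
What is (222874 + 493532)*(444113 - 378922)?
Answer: 46703223546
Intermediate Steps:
(222874 + 493532)*(444113 - 378922) = 716406*65191 = 46703223546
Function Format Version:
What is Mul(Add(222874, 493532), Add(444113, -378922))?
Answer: 46703223546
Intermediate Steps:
Mul(Add(222874, 493532), Add(444113, -378922)) = Mul(716406, 65191) = 46703223546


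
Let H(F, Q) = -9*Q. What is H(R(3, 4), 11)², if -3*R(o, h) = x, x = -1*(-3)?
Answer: 9801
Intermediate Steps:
x = 3
R(o, h) = -1 (R(o, h) = -⅓*3 = -1)
H(R(3, 4), 11)² = (-9*11)² = (-99)² = 9801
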